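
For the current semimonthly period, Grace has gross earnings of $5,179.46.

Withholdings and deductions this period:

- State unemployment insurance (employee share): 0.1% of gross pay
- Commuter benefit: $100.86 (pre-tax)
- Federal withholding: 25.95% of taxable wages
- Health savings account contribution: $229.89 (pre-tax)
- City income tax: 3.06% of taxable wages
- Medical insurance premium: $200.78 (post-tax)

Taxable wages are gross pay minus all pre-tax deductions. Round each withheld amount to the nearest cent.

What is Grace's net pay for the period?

Commuter benefit: $100.86
Health savings account contribution: $229.89
Pre-tax total = $100.86 + $229.89 = $330.75
Taxable wages = $5,179.46 − $330.75 = $4,848.71
Federal withholding: $4,848.71 × 0.2595 = $1,258.24
City income tax: $4,848.71 × 0.0306 = $148.37
State unemployment insurance (employee share): $5,179.46 × 0.001 = $5.18
Medical insurance premium: $200.78
Total deductions = $100.86 + $229.89 + $1,258.24 + $148.37 + $5.18 + $200.78 = $1,943.32
Net pay = $5,179.46 − $1,943.32 = $3,236.14

$3,236.14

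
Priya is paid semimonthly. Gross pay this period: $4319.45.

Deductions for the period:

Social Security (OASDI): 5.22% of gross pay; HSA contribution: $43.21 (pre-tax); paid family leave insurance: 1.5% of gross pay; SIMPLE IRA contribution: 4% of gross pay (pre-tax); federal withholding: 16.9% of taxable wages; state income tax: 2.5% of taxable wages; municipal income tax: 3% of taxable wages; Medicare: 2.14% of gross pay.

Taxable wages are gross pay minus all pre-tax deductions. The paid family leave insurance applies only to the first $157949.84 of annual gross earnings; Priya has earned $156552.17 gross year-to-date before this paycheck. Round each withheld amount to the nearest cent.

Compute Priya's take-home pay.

$2845.40

HSA contribution: $43.21
SIMPLE IRA contribution: $4319.45 × 0.04 = $172.78
Pre-tax total = $43.21 + $172.78 = $215.99
Taxable wages = $4319.45 − $215.99 = $4103.46
Federal withholding: $4103.46 × 0.169 = $693.48
State income tax: $4103.46 × 0.025 = $102.59
Municipal income tax: $4103.46 × 0.03 = $123.10
Medicare: $4319.45 × 0.0214 = $92.44
Paid family leave insurance: only $157949.84 − $156552.17 = $1397.67 of this check is subject → $1397.67 × 0.015 = $20.97
Social Security (OASDI): $4319.45 × 0.0522 = $225.48
Total deductions = $43.21 + $172.78 + $693.48 + $102.59 + $123.10 + $92.44 + $20.97 + $225.48 = $1474.05
Net pay = $4319.45 − $1474.05 = $2845.40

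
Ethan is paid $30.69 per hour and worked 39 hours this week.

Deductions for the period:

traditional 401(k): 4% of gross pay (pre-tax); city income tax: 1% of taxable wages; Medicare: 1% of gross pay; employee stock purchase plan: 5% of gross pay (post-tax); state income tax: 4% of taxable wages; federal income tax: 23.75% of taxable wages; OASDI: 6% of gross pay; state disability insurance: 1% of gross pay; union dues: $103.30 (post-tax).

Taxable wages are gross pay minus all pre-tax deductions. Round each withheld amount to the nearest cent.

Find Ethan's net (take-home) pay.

$559.79

Gross pay: 39 × $30.69 = $1,196.91
Traditional 401(k): $1,196.91 × 0.04 = $47.88
Taxable wages = $1,196.91 − $47.88 = $1,149.03
City income tax: $1,149.03 × 0.01 = $11.49
State income tax: $1,149.03 × 0.04 = $45.96
Federal income tax: $1,149.03 × 0.2375 = $272.89
Medicare: $1,196.91 × 0.01 = $11.97
OASDI: $1,196.91 × 0.06 = $71.81
State disability insurance: $1,196.91 × 0.01 = $11.97
Employee stock purchase plan: $1,196.91 × 0.05 = $59.85
Union dues: $103.30
Total deductions = $47.88 + $11.49 + $45.96 + $272.89 + $11.97 + $71.81 + $11.97 + $59.85 + $103.30 = $637.12
Net pay = $1,196.91 − $637.12 = $559.79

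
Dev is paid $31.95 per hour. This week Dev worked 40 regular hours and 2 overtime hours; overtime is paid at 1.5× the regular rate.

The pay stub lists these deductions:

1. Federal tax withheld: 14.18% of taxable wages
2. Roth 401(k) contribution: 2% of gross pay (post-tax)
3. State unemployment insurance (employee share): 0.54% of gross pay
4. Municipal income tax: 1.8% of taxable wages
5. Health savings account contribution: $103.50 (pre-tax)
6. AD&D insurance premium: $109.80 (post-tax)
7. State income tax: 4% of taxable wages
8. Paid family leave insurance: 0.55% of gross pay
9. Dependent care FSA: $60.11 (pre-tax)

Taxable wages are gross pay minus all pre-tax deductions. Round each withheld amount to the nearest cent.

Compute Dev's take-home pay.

$816.18

Regular pay: 40 × $31.95 = $1278.00
Overtime pay: 2 × $31.95 × 1.5 = $95.85
Gross pay = $1278.00 + $95.85 = $1373.85
Dependent care FSA: $60.11
Health savings account contribution: $103.50
Pre-tax total = $60.11 + $103.50 = $163.61
Taxable wages = $1373.85 − $163.61 = $1210.24
State income tax: $1210.24 × 0.04 = $48.41
Municipal income tax: $1210.24 × 0.018 = $21.78
Federal tax withheld: $1210.24 × 0.1418 = $171.61
State unemployment insurance (employee share): $1373.85 × 0.0054 = $7.42
Paid family leave insurance: $1373.85 × 0.0055 = $7.56
Roth 401(k) contribution: $1373.85 × 0.02 = $27.48
AD&D insurance premium: $109.80
Total deductions = $60.11 + $103.50 + $48.41 + $21.78 + $171.61 + $7.42 + $7.56 + $27.48 + $109.80 = $557.67
Net pay = $1373.85 − $557.67 = $816.18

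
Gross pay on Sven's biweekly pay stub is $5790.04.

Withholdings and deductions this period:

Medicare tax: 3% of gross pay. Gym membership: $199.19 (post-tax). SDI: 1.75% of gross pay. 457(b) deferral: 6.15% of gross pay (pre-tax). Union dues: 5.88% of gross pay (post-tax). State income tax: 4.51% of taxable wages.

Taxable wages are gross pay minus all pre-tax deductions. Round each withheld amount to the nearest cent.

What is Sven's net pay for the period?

$4374.21

457(b) deferral: $5790.04 × 0.0615 = $356.09
Taxable wages = $5790.04 − $356.09 = $5433.95
State income tax: $5433.95 × 0.0451 = $245.07
Medicare tax: $5790.04 × 0.03 = $173.70
SDI: $5790.04 × 0.0175 = $101.33
Gym membership: $199.19
Union dues: $5790.04 × 0.0588 = $340.45
Total deductions = $356.09 + $245.07 + $173.70 + $101.33 + $199.19 + $340.45 = $1415.83
Net pay = $5790.04 − $1415.83 = $4374.21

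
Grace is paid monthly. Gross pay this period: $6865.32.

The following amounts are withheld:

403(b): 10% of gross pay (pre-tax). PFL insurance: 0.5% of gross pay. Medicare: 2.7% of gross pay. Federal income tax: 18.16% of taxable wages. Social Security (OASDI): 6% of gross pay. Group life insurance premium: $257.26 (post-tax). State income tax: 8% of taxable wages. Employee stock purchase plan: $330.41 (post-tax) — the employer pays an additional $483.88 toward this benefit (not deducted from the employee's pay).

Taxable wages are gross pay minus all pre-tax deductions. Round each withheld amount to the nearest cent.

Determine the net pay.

$3343.14

403(b): $6865.32 × 0.1 = $686.53
Taxable wages = $6865.32 − $686.53 = $6178.79
State income tax: $6178.79 × 0.08 = $494.30
Federal income tax: $6178.79 × 0.1816 = $1122.07
Medicare: $6865.32 × 0.027 = $185.36
PFL insurance: $6865.32 × 0.005 = $34.33
Social Security (OASDI): $6865.32 × 0.06 = $411.92
Group life insurance premium: $257.26
Employee stock purchase plan: $330.41
(Employer's $483.88 toward employee stock purchase plan is not withheld from the employee.)
Total deductions = $686.53 + $494.30 + $1122.07 + $185.36 + $34.33 + $411.92 + $257.26 + $330.41 = $3522.18
Net pay = $6865.32 − $3522.18 = $3343.14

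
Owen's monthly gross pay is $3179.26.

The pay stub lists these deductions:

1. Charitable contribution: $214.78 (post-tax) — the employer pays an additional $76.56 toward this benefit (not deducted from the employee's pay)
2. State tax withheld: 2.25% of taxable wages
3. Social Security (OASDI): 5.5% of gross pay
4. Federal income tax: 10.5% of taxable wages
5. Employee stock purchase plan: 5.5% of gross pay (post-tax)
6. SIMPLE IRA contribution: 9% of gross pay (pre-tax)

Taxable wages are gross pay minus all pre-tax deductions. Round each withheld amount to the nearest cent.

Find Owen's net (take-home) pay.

$1959.75

SIMPLE IRA contribution: $3179.26 × 0.09 = $286.13
Taxable wages = $3179.26 − $286.13 = $2893.13
State tax withheld: $2893.13 × 0.0225 = $65.10
Federal income tax: $2893.13 × 0.105 = $303.78
Social Security (OASDI): $3179.26 × 0.055 = $174.86
Employee stock purchase plan: $3179.26 × 0.055 = $174.86
Charitable contribution: $214.78
(Employer's $76.56 toward charitable contribution is not withheld from the employee.)
Total deductions = $286.13 + $65.10 + $303.78 + $174.86 + $174.86 + $214.78 = $1219.51
Net pay = $3179.26 − $1219.51 = $1959.75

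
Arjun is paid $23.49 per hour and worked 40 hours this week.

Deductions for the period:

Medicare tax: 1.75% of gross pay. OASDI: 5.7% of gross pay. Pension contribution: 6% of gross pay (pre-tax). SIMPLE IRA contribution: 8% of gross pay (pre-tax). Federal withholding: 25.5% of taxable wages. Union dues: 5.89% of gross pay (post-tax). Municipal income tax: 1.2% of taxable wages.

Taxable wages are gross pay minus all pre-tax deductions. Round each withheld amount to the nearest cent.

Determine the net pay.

Gross pay: 40 × $23.49 = $939.60
SIMPLE IRA contribution: $939.60 × 0.08 = $75.17
Pension contribution: $939.60 × 0.06 = $56.38
Pre-tax total = $75.17 + $56.38 = $131.55
Taxable wages = $939.60 − $131.55 = $808.05
Municipal income tax: $808.05 × 0.012 = $9.70
Federal withholding: $808.05 × 0.255 = $206.05
OASDI: $939.60 × 0.057 = $53.56
Medicare tax: $939.60 × 0.0175 = $16.44
Union dues: $939.60 × 0.0589 = $55.34
Total deductions = $75.17 + $56.38 + $9.70 + $206.05 + $53.56 + $16.44 + $55.34 = $472.64
Net pay = $939.60 − $472.64 = $466.96

$466.96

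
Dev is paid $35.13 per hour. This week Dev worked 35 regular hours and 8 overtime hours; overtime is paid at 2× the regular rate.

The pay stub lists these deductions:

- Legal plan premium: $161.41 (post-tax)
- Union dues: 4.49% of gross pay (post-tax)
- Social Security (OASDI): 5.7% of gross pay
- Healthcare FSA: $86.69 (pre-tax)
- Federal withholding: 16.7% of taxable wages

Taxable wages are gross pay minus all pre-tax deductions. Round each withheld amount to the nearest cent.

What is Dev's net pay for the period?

Regular pay: 35 × $35.13 = $1229.55
Overtime pay: 8 × $35.13 × 2 = $562.08
Gross pay = $1229.55 + $562.08 = $1791.63
Healthcare FSA: $86.69
Taxable wages = $1791.63 − $86.69 = $1704.94
Federal withholding: $1704.94 × 0.167 = $284.72
Social Security (OASDI): $1791.63 × 0.057 = $102.12
Union dues: $1791.63 × 0.0449 = $80.44
Legal plan premium: $161.41
Total deductions = $86.69 + $284.72 + $102.12 + $80.44 + $161.41 = $715.38
Net pay = $1791.63 − $715.38 = $1076.25

$1076.25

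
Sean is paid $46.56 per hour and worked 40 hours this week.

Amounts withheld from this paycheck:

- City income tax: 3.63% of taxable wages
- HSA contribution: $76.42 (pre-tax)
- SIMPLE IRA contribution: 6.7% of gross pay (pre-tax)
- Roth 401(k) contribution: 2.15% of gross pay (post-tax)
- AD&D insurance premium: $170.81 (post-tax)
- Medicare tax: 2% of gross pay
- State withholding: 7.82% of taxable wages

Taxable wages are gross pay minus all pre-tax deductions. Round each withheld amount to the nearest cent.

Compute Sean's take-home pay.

Gross pay: 40 × $46.56 = $1862.40
HSA contribution: $76.42
SIMPLE IRA contribution: $1862.40 × 0.067 = $124.78
Pre-tax total = $76.42 + $124.78 = $201.20
Taxable wages = $1862.40 − $201.20 = $1661.20
City income tax: $1661.20 × 0.0363 = $60.30
State withholding: $1661.20 × 0.0782 = $129.91
Medicare tax: $1862.40 × 0.02 = $37.25
AD&D insurance premium: $170.81
Roth 401(k) contribution: $1862.40 × 0.0215 = $40.04
Total deductions = $76.42 + $124.78 + $60.30 + $129.91 + $37.25 + $170.81 + $40.04 = $639.51
Net pay = $1862.40 − $639.51 = $1222.89

$1222.89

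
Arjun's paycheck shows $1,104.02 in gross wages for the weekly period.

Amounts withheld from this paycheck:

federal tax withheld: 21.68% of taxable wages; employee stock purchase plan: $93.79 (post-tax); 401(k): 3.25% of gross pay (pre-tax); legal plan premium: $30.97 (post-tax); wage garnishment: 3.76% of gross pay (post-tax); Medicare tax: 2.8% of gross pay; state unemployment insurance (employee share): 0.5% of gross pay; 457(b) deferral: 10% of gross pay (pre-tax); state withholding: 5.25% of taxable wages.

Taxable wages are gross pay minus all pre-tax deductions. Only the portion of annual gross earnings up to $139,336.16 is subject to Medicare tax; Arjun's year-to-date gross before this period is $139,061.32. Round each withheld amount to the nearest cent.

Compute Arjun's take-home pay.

457(b) deferral: $1,104.02 × 0.1 = $110.40
401(k): $1,104.02 × 0.0325 = $35.88
Pre-tax total = $110.40 + $35.88 = $146.28
Taxable wages = $1,104.02 − $146.28 = $957.74
Federal tax withheld: $957.74 × 0.2168 = $207.64
State withholding: $957.74 × 0.0525 = $50.28
Medicare tax: only $139,336.16 − $139,061.32 = $274.84 of this check is subject → $274.84 × 0.028 = $7.70
State unemployment insurance (employee share): $1,104.02 × 0.005 = $5.52
Employee stock purchase plan: $93.79
Legal plan premium: $30.97
Wage garnishment: $1,104.02 × 0.0376 = $41.51
Total deductions = $110.40 + $35.88 + $207.64 + $50.28 + $7.70 + $5.52 + $93.79 + $30.97 + $41.51 = $583.69
Net pay = $1,104.02 − $583.69 = $520.33

$520.33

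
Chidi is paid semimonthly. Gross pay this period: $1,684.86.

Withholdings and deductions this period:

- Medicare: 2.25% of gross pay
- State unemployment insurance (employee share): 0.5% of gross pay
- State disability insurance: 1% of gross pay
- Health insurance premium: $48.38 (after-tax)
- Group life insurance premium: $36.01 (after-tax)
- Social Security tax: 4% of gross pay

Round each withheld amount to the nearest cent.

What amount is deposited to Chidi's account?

Social Security tax: $1,684.86 × 0.04 = $67.39
Medicare: $1,684.86 × 0.0225 = $37.91
State disability insurance: $1,684.86 × 0.01 = $16.85
State unemployment insurance (employee share): $1,684.86 × 0.005 = $8.42
Group life insurance premium: $36.01
Health insurance premium: $48.38
Total deductions = $67.39 + $37.91 + $16.85 + $8.42 + $36.01 + $48.38 = $214.96
Net pay = $1,684.86 − $214.96 = $1,469.90

$1,469.90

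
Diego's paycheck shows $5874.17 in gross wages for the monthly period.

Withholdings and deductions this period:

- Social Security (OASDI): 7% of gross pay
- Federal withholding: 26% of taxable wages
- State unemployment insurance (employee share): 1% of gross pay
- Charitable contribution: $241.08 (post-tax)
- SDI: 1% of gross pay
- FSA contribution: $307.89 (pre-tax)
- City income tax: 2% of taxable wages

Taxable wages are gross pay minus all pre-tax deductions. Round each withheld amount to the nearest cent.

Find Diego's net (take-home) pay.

FSA contribution: $307.89
Taxable wages = $5874.17 − $307.89 = $5566.28
Federal withholding: $5566.28 × 0.26 = $1447.23
City income tax: $5566.28 × 0.02 = $111.33
SDI: $5874.17 × 0.01 = $58.74
State unemployment insurance (employee share): $5874.17 × 0.01 = $58.74
Social Security (OASDI): $5874.17 × 0.07 = $411.19
Charitable contribution: $241.08
Total deductions = $307.89 + $1447.23 + $111.33 + $58.74 + $58.74 + $411.19 + $241.08 = $2636.20
Net pay = $5874.17 − $2636.20 = $3237.97

$3237.97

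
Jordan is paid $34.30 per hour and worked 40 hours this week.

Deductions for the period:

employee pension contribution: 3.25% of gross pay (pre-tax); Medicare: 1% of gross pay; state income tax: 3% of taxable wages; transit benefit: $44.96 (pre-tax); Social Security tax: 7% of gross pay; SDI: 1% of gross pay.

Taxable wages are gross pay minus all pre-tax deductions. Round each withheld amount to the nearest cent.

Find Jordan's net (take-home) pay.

$1,120.50

Gross pay: 40 × $34.30 = $1,372.00
Employee pension contribution: $1,372.00 × 0.0325 = $44.59
Transit benefit: $44.96
Pre-tax total = $44.59 + $44.96 = $89.55
Taxable wages = $1,372.00 − $89.55 = $1,282.45
State income tax: $1,282.45 × 0.03 = $38.47
SDI: $1,372.00 × 0.01 = $13.72
Medicare: $1,372.00 × 0.01 = $13.72
Social Security tax: $1,372.00 × 0.07 = $96.04
Total deductions = $44.59 + $44.96 + $38.47 + $13.72 + $13.72 + $96.04 = $251.50
Net pay = $1,372.00 − $251.50 = $1,120.50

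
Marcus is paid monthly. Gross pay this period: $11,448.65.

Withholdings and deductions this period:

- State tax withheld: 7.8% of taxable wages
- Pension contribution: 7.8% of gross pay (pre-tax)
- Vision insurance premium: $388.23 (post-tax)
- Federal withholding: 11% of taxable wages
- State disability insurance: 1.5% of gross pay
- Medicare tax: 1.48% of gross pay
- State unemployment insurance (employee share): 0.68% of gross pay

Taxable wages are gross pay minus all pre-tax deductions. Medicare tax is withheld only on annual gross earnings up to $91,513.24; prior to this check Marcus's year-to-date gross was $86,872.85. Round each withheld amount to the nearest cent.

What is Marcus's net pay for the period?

Pension contribution: $11,448.65 × 0.078 = $892.99
Taxable wages = $11,448.65 − $892.99 = $10,555.66
Federal withholding: $10,555.66 × 0.11 = $1,161.12
State tax withheld: $10,555.66 × 0.078 = $823.34
Medicare tax: only $91,513.24 − $86,872.85 = $4,640.39 of this check is subject → $4,640.39 × 0.0148 = $68.68
State disability insurance: $11,448.65 × 0.015 = $171.73
State unemployment insurance (employee share): $11,448.65 × 0.0068 = $77.85
Vision insurance premium: $388.23
Total deductions = $892.99 + $1,161.12 + $823.34 + $68.68 + $171.73 + $77.85 + $388.23 = $3,583.94
Net pay = $11,448.65 − $3,583.94 = $7,864.71

$7,864.71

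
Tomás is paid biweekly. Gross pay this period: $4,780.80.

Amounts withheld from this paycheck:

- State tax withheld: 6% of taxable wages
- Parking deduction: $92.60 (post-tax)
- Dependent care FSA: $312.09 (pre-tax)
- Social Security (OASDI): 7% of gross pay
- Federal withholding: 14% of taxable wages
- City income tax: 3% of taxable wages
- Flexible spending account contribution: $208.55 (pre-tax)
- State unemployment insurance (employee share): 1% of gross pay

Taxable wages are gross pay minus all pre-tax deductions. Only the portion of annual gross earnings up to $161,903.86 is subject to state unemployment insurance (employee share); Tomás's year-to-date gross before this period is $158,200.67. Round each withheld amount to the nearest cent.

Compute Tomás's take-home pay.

$2,816.04

Dependent care FSA: $312.09
Flexible spending account contribution: $208.55
Pre-tax total = $312.09 + $208.55 = $520.64
Taxable wages = $4,780.80 − $520.64 = $4,260.16
Federal withholding: $4,260.16 × 0.14 = $596.42
State tax withheld: $4,260.16 × 0.06 = $255.61
City income tax: $4,260.16 × 0.03 = $127.80
State unemployment insurance (employee share): only $161,903.86 − $158,200.67 = $3,703.19 of this check is subject → $3,703.19 × 0.01 = $37.03
Social Security (OASDI): $4,780.80 × 0.07 = $334.66
Parking deduction: $92.60
Total deductions = $312.09 + $208.55 + $596.42 + $255.61 + $127.80 + $37.03 + $334.66 + $92.60 = $1,964.76
Net pay = $4,780.80 − $1,964.76 = $2,816.04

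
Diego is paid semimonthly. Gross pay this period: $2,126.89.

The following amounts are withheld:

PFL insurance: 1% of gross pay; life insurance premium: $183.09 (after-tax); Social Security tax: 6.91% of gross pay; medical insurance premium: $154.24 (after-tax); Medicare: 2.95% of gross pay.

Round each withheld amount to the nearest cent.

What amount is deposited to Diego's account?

$1,558.58

PFL insurance: $2,126.89 × 0.01 = $21.27
Social Security tax: $2,126.89 × 0.0691 = $146.97
Medicare: $2,126.89 × 0.0295 = $62.74
Medical insurance premium: $154.24
Life insurance premium: $183.09
Total deductions = $21.27 + $146.97 + $62.74 + $154.24 + $183.09 = $568.31
Net pay = $2,126.89 − $568.31 = $1,558.58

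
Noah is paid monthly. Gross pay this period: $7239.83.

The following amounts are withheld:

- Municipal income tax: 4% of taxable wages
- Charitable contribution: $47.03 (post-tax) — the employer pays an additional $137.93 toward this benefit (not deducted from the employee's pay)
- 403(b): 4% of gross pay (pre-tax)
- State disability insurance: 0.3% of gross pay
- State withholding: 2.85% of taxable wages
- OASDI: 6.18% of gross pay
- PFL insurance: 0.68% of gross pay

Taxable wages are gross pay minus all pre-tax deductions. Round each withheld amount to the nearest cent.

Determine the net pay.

$5908.75

403(b): $7239.83 × 0.04 = $289.59
Taxable wages = $7239.83 − $289.59 = $6950.24
Municipal income tax: $6950.24 × 0.04 = $278.01
State withholding: $6950.24 × 0.0285 = $198.08
PFL insurance: $7239.83 × 0.0068 = $49.23
State disability insurance: $7239.83 × 0.003 = $21.72
OASDI: $7239.83 × 0.0618 = $447.42
Charitable contribution: $47.03
(Employer's $137.93 toward charitable contribution is not withheld from the employee.)
Total deductions = $289.59 + $278.01 + $198.08 + $49.23 + $21.72 + $447.42 + $47.03 = $1331.08
Net pay = $7239.83 − $1331.08 = $5908.75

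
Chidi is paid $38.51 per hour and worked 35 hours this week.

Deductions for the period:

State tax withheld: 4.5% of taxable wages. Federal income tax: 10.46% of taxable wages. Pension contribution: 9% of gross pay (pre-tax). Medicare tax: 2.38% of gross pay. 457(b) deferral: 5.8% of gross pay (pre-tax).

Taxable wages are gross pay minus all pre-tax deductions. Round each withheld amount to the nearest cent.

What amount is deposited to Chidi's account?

$944.48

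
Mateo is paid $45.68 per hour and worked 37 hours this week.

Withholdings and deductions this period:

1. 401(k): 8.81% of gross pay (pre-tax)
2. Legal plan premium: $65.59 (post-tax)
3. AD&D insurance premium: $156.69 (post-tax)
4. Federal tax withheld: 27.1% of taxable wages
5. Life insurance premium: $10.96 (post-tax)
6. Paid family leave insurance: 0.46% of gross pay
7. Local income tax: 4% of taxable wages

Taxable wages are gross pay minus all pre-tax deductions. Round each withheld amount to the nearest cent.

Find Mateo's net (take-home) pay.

$820.92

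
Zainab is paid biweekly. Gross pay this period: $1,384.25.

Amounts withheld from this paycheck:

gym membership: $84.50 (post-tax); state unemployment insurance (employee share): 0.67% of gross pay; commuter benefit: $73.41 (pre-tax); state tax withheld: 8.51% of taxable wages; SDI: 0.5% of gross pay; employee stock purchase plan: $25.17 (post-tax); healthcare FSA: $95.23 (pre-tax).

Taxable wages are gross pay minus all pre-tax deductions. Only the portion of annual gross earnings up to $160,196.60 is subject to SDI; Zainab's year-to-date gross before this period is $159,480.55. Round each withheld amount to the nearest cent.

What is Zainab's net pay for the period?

Commuter benefit: $73.41
Healthcare FSA: $95.23
Pre-tax total = $73.41 + $95.23 = $168.64
Taxable wages = $1,384.25 − $168.64 = $1,215.61
State tax withheld: $1,215.61 × 0.0851 = $103.45
State unemployment insurance (employee share): $1,384.25 × 0.0067 = $9.27
SDI: only $160,196.60 − $159,480.55 = $716.05 of this check is subject → $716.05 × 0.005 = $3.58
Employee stock purchase plan: $25.17
Gym membership: $84.50
Total deductions = $73.41 + $95.23 + $103.45 + $9.27 + $3.58 + $25.17 + $84.50 = $394.61
Net pay = $1,384.25 − $394.61 = $989.64

$989.64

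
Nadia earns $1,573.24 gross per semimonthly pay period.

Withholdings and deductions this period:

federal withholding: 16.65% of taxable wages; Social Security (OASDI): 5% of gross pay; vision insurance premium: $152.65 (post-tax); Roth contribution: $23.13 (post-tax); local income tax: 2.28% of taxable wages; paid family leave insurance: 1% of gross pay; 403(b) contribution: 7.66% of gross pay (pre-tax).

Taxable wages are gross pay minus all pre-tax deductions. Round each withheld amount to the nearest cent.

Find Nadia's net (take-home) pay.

403(b) contribution: $1,573.24 × 0.0766 = $120.51
Taxable wages = $1,573.24 − $120.51 = $1,452.73
Federal withholding: $1,452.73 × 0.1665 = $241.88
Local income tax: $1,452.73 × 0.0228 = $33.12
Paid family leave insurance: $1,573.24 × 0.01 = $15.73
Social Security (OASDI): $1,573.24 × 0.05 = $78.66
Roth contribution: $23.13
Vision insurance premium: $152.65
Total deductions = $120.51 + $241.88 + $33.12 + $15.73 + $78.66 + $23.13 + $152.65 = $665.68
Net pay = $1,573.24 − $665.68 = $907.56

$907.56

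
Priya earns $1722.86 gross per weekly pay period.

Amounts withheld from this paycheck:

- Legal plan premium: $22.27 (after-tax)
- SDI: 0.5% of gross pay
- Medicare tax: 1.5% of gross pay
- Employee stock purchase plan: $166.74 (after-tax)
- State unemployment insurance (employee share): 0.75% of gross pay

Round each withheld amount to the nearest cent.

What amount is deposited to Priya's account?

State unemployment insurance (employee share): $1722.86 × 0.0075 = $12.92
SDI: $1722.86 × 0.005 = $8.61
Medicare tax: $1722.86 × 0.015 = $25.84
Employee stock purchase plan: $166.74
Legal plan premium: $22.27
Total deductions = $12.92 + $8.61 + $25.84 + $166.74 + $22.27 = $236.38
Net pay = $1722.86 − $236.38 = $1486.48

$1486.48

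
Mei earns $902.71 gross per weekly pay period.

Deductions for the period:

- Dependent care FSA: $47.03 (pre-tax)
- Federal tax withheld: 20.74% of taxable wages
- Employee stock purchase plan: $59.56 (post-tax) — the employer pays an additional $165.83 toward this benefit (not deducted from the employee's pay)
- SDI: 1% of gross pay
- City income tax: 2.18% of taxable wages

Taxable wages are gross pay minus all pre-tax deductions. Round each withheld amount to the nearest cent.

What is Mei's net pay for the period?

Dependent care FSA: $47.03
Taxable wages = $902.71 − $47.03 = $855.68
Federal tax withheld: $855.68 × 0.2074 = $177.47
City income tax: $855.68 × 0.0218 = $18.65
SDI: $902.71 × 0.01 = $9.03
Employee stock purchase plan: $59.56
(Employer's $165.83 toward employee stock purchase plan is not withheld from the employee.)
Total deductions = $47.03 + $177.47 + $18.65 + $9.03 + $59.56 = $311.74
Net pay = $902.71 − $311.74 = $590.97

$590.97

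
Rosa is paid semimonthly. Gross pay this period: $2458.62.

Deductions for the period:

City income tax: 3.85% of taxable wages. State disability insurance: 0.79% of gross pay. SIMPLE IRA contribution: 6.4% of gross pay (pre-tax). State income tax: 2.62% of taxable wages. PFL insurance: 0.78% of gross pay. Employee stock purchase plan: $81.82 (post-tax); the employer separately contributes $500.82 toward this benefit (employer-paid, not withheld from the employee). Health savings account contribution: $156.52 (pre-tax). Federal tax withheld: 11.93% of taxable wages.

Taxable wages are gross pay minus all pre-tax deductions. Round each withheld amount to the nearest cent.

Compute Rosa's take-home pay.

$1629.70

Health savings account contribution: $156.52
SIMPLE IRA contribution: $2458.62 × 0.064 = $157.35
Pre-tax total = $156.52 + $157.35 = $313.87
Taxable wages = $2458.62 − $313.87 = $2144.75
City income tax: $2144.75 × 0.0385 = $82.57
Federal tax withheld: $2144.75 × 0.1193 = $255.87
State income tax: $2144.75 × 0.0262 = $56.19
State disability insurance: $2458.62 × 0.0079 = $19.42
PFL insurance: $2458.62 × 0.0078 = $19.18
Employee stock purchase plan: $81.82
(Employer's $500.82 toward employee stock purchase plan is not withheld from the employee.)
Total deductions = $156.52 + $157.35 + $82.57 + $255.87 + $56.19 + $19.42 + $19.18 + $81.82 = $828.92
Net pay = $2458.62 − $828.92 = $1629.70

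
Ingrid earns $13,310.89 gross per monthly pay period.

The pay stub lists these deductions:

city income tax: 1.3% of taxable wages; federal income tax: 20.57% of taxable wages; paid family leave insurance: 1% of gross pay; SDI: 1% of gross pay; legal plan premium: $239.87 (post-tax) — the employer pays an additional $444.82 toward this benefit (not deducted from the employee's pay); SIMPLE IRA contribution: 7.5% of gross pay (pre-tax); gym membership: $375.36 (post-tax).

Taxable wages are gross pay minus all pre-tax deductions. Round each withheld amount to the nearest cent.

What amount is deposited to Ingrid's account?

SIMPLE IRA contribution: $13,310.89 × 0.075 = $998.32
Taxable wages = $13,310.89 − $998.32 = $12,312.57
Federal income tax: $12,312.57 × 0.2057 = $2,532.70
City income tax: $12,312.57 × 0.013 = $160.06
SDI: $13,310.89 × 0.01 = $133.11
Paid family leave insurance: $13,310.89 × 0.01 = $133.11
Legal plan premium: $239.87
Gym membership: $375.36
(Employer's $444.82 toward legal plan premium is not withheld from the employee.)
Total deductions = $998.32 + $2,532.70 + $160.06 + $133.11 + $133.11 + $239.87 + $375.36 = $4,572.53
Net pay = $13,310.89 − $4,572.53 = $8,738.36

$8,738.36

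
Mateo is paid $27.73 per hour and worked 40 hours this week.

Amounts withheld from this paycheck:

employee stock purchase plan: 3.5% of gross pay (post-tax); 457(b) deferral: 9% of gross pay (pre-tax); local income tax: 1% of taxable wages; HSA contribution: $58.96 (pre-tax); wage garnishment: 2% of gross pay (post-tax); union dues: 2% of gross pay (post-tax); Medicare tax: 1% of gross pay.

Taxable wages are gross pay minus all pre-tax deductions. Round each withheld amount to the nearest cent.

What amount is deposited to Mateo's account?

$846.64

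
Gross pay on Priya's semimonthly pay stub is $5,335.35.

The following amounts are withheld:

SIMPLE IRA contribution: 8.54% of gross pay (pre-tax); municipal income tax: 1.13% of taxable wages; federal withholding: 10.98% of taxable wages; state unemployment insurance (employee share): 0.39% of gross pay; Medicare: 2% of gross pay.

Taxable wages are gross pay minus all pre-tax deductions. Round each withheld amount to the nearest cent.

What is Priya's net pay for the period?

$4,161.26

SIMPLE IRA contribution: $5,335.35 × 0.0854 = $455.64
Taxable wages = $5,335.35 − $455.64 = $4,879.71
Municipal income tax: $4,879.71 × 0.0113 = $55.14
Federal withholding: $4,879.71 × 0.1098 = $535.79
State unemployment insurance (employee share): $5,335.35 × 0.0039 = $20.81
Medicare: $5,335.35 × 0.02 = $106.71
Total deductions = $455.64 + $55.14 + $535.79 + $20.81 + $106.71 = $1,174.09
Net pay = $5,335.35 − $1,174.09 = $4,161.26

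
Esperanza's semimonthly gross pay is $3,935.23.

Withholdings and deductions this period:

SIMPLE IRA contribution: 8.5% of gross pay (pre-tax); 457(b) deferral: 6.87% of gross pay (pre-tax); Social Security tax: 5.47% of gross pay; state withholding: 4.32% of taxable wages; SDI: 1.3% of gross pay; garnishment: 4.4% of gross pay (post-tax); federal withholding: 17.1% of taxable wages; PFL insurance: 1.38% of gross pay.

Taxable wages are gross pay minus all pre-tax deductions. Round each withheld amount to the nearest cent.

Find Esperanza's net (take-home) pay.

457(b) deferral: $3,935.23 × 0.0687 = $270.35
SIMPLE IRA contribution: $3,935.23 × 0.085 = $334.49
Pre-tax total = $270.35 + $334.49 = $604.84
Taxable wages = $3,935.23 − $604.84 = $3,330.39
Federal withholding: $3,330.39 × 0.171 = $569.50
State withholding: $3,330.39 × 0.0432 = $143.87
PFL insurance: $3,935.23 × 0.0138 = $54.31
Social Security tax: $3,935.23 × 0.0547 = $215.26
SDI: $3,935.23 × 0.013 = $51.16
Garnishment: $3,935.23 × 0.044 = $173.15
Total deductions = $270.35 + $334.49 + $569.50 + $143.87 + $54.31 + $215.26 + $51.16 + $173.15 = $1,812.09
Net pay = $3,935.23 − $1,812.09 = $2,123.14

$2,123.14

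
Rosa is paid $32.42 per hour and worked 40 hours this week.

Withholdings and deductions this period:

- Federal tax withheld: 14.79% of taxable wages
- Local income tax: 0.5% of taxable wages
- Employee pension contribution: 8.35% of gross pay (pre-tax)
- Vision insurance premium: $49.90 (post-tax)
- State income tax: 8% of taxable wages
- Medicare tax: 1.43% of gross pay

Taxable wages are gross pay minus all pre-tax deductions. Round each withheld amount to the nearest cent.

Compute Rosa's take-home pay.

Gross pay: 40 × $32.42 = $1296.80
Employee pension contribution: $1296.80 × 0.0835 = $108.28
Taxable wages = $1296.80 − $108.28 = $1188.52
Local income tax: $1188.52 × 0.005 = $5.94
Federal tax withheld: $1188.52 × 0.1479 = $175.78
State income tax: $1188.52 × 0.08 = $95.08
Medicare tax: $1296.80 × 0.0143 = $18.54
Vision insurance premium: $49.90
Total deductions = $108.28 + $5.94 + $175.78 + $95.08 + $18.54 + $49.90 = $453.52
Net pay = $1296.80 − $453.52 = $843.28

$843.28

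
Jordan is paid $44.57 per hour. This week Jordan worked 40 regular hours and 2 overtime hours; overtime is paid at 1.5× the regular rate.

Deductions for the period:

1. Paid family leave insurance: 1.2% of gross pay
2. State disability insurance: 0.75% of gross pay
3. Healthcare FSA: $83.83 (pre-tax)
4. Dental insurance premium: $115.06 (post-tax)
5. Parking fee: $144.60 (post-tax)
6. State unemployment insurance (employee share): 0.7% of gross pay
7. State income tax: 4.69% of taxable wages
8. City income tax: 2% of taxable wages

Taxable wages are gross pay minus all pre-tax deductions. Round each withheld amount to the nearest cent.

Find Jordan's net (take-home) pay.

$1,399.63

Regular pay: 40 × $44.57 = $1,782.80
Overtime pay: 2 × $44.57 × 1.5 = $133.71
Gross pay = $1,782.80 + $133.71 = $1,916.51
Healthcare FSA: $83.83
Taxable wages = $1,916.51 − $83.83 = $1,832.68
City income tax: $1,832.68 × 0.02 = $36.65
State income tax: $1,832.68 × 0.0469 = $85.95
Paid family leave insurance: $1,916.51 × 0.012 = $23.00
State disability insurance: $1,916.51 × 0.0075 = $14.37
State unemployment insurance (employee share): $1,916.51 × 0.007 = $13.42
Parking fee: $144.60
Dental insurance premium: $115.06
Total deductions = $83.83 + $36.65 + $85.95 + $23.00 + $14.37 + $13.42 + $144.60 + $115.06 = $516.88
Net pay = $1,916.51 − $516.88 = $1,399.63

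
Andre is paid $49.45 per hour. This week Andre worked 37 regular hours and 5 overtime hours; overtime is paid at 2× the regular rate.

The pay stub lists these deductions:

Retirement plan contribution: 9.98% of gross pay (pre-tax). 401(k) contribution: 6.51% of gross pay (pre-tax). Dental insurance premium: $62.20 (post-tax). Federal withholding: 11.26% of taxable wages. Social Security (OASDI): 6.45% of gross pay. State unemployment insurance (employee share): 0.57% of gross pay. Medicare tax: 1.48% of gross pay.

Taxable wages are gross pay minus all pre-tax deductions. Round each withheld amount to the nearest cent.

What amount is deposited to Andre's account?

$1462.59

Regular pay: 37 × $49.45 = $1829.65
Overtime pay: 5 × $49.45 × 2 = $494.50
Gross pay = $1829.65 + $494.50 = $2324.15
Retirement plan contribution: $2324.15 × 0.0998 = $231.95
401(k) contribution: $2324.15 × 0.0651 = $151.30
Pre-tax total = $231.95 + $151.30 = $383.25
Taxable wages = $2324.15 − $383.25 = $1940.90
Federal withholding: $1940.90 × 0.1126 = $218.55
State unemployment insurance (employee share): $2324.15 × 0.0057 = $13.25
Medicare tax: $2324.15 × 0.0148 = $34.40
Social Security (OASDI): $2324.15 × 0.0645 = $149.91
Dental insurance premium: $62.20
Total deductions = $231.95 + $151.30 + $218.55 + $13.25 + $34.40 + $149.91 + $62.20 = $861.56
Net pay = $2324.15 − $861.56 = $1462.59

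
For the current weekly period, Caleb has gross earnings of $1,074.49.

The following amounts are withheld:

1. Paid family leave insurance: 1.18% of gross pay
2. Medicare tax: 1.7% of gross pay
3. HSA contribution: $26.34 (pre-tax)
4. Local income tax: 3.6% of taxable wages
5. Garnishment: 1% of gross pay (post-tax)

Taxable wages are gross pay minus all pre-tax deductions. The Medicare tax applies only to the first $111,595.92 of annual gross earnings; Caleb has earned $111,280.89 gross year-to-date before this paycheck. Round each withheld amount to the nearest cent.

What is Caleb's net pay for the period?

HSA contribution: $26.34
Taxable wages = $1,074.49 − $26.34 = $1,048.15
Local income tax: $1,048.15 × 0.036 = $37.73
Medicare tax: only $111,595.92 − $111,280.89 = $315.03 of this check is subject → $315.03 × 0.017 = $5.36
Paid family leave insurance: $1,074.49 × 0.0118 = $12.68
Garnishment: $1,074.49 × 0.01 = $10.74
Total deductions = $26.34 + $37.73 + $5.36 + $12.68 + $10.74 = $92.85
Net pay = $1,074.49 − $92.85 = $981.64

$981.64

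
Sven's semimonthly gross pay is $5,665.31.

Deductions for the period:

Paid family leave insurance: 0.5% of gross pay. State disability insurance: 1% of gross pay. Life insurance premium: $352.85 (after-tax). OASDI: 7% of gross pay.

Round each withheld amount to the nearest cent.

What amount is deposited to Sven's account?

State disability insurance: $5,665.31 × 0.01 = $56.65
Paid family leave insurance: $5,665.31 × 0.005 = $28.33
OASDI: $5,665.31 × 0.07 = $396.57
Life insurance premium: $352.85
Total deductions = $56.65 + $28.33 + $396.57 + $352.85 = $834.40
Net pay = $5,665.31 − $834.40 = $4,830.91

$4,830.91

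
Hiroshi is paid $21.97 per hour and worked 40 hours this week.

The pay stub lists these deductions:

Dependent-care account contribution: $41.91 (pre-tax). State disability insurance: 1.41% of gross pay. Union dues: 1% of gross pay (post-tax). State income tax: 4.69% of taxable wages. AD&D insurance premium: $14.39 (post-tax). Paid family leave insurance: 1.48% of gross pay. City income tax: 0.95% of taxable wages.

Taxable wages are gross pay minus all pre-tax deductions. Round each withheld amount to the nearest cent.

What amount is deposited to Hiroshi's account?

$741.11

Gross pay: 40 × $21.97 = $878.80
Dependent-care account contribution: $41.91
Taxable wages = $878.80 − $41.91 = $836.89
State income tax: $836.89 × 0.0469 = $39.25
City income tax: $836.89 × 0.0095 = $7.95
State disability insurance: $878.80 × 0.0141 = $12.39
Paid family leave insurance: $878.80 × 0.0148 = $13.01
Union dues: $878.80 × 0.01 = $8.79
AD&D insurance premium: $14.39
Total deductions = $41.91 + $39.25 + $7.95 + $12.39 + $13.01 + $8.79 + $14.39 = $137.69
Net pay = $878.80 − $137.69 = $741.11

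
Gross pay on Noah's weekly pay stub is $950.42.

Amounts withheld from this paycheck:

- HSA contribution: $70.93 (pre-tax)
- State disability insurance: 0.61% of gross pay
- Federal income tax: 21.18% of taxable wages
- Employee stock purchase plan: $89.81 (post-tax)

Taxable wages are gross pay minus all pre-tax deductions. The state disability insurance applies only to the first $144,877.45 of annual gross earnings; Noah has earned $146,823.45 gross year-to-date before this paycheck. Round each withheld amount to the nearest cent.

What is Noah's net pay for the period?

HSA contribution: $70.93
Taxable wages = $950.42 − $70.93 = $879.49
Federal income tax: $879.49 × 0.2118 = $186.28
State disability insurance: annual cap $144,877.45 already reached (YTD $146,823.45), so $0.00
Employee stock purchase plan: $89.81
Total deductions = $70.93 + $186.28 + $0.00 + $89.81 = $347.02
Net pay = $950.42 − $347.02 = $603.40

$603.40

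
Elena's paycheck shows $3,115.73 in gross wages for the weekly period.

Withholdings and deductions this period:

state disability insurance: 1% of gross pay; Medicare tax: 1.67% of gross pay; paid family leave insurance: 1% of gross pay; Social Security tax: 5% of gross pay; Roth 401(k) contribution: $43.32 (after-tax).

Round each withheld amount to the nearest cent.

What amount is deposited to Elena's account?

$2,802.27

State disability insurance: $3,115.73 × 0.01 = $31.16
Social Security tax: $3,115.73 × 0.05 = $155.79
Medicare tax: $3,115.73 × 0.0167 = $52.03
Paid family leave insurance: $3,115.73 × 0.01 = $31.16
Roth 401(k) contribution: $43.32
Total deductions = $31.16 + $155.79 + $52.03 + $31.16 + $43.32 = $313.46
Net pay = $3,115.73 − $313.46 = $2,802.27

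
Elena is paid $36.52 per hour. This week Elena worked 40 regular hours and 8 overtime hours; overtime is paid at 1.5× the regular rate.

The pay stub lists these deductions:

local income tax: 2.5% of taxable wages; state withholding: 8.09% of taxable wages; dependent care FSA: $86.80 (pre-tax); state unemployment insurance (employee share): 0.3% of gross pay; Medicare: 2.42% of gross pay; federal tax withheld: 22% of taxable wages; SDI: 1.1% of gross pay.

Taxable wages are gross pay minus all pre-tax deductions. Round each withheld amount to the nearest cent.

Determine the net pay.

$1,149.08

Regular pay: 40 × $36.52 = $1,460.80
Overtime pay: 8 × $36.52 × 1.5 = $438.24
Gross pay = $1,460.80 + $438.24 = $1,899.04
Dependent care FSA: $86.80
Taxable wages = $1,899.04 − $86.80 = $1,812.24
State withholding: $1,812.24 × 0.0809 = $146.61
Federal tax withheld: $1,812.24 × 0.22 = $398.69
Local income tax: $1,812.24 × 0.025 = $45.31
SDI: $1,899.04 × 0.011 = $20.89
Medicare: $1,899.04 × 0.0242 = $45.96
State unemployment insurance (employee share): $1,899.04 × 0.003 = $5.70
Total deductions = $86.80 + $146.61 + $398.69 + $45.31 + $20.89 + $45.96 + $5.70 = $749.96
Net pay = $1,899.04 − $749.96 = $1,149.08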